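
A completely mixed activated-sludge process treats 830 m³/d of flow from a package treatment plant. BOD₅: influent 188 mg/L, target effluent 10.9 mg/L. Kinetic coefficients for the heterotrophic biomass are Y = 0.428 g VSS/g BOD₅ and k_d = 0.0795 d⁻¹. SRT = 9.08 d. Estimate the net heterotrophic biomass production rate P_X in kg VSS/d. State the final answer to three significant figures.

P_X ≈ 36.5 kg VSS/d

Correct the yield for decay: Y_obs = Y/(1 + k_d θ_c) = 0.428 / (1 + 0.0795 × 9.08) = 0.428 / 1.722 = 0.2486.
Mass of BOD₅ removed per day: Q(S₀ − S) = 830 × 177.1 g/m³ = 147.0 kg/d.
P_X = Y_obs · Q(S₀ − S) = 0.2486 × 147.0 = 36.54 kg VSS/d.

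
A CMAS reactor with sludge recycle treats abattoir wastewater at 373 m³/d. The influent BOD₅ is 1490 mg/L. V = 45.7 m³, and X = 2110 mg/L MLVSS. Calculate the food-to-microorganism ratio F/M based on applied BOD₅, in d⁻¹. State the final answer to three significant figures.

F/M ≈ 5.76 d⁻¹

F/M = applied load / biomass = Q·S₀/(V·X) = 373 × 1490 / (45.70 × 2110) = 5.764 d⁻¹.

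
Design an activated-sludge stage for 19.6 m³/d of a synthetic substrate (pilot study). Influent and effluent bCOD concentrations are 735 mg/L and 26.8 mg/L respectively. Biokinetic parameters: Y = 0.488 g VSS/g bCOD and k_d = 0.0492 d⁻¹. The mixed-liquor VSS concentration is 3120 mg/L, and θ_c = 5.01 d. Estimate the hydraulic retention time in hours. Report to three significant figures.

Rearranging the biomass balance for a CMAS with decay, V = Y·Q·ΔS·θ_c / [X·(1+k_d θ_c)] = 0.488 × 19.6 × (735 − 26.8) × 5.01 / [3120 × (1 + 0.0492 × 5.01)] = 3.39×10^4 / 3889 = 8.726 m³.
Hydraulic retention time τ = V/Q = 8.726 / 19.6 = 0.4452 d = 10.69 h.

τ ≈ 10.7 h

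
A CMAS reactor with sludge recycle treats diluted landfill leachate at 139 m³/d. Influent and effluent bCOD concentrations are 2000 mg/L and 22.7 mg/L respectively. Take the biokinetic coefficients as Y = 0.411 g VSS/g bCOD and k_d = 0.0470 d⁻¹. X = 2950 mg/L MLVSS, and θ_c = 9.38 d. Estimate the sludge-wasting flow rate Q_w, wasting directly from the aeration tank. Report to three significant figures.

Q_w ≈ 26.6 m³/d

Steady-state biomass mass balance: V·X·(1 + k_d·θ_c) = Y·Q·(S₀ − S)·θ_c, so V = 0.411 × 139 × (2000 − 22.7) × 9.38 / [2950 × (1 + 0.0470 × 9.38)] = 1.06×10^6 / 4251 = 249.3 m³.
For wasting at MLVSS concentration, Q_w = V/θ_c = 249.3/9.38 = 26.58 m³/d.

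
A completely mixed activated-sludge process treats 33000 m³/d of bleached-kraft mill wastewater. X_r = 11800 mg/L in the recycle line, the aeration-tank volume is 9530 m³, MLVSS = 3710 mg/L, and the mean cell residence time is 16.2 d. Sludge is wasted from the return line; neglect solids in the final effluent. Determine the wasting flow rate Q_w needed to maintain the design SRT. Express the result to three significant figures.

Q_w ≈ 185 m³/d

θ_c = V·X/(Q_w·X_r) when wasting from the recycle, so Q_w = V·X/(θ_c·X_r) = 9530 × 3710 / (16.2 × 11800) = 185.0 m³/d.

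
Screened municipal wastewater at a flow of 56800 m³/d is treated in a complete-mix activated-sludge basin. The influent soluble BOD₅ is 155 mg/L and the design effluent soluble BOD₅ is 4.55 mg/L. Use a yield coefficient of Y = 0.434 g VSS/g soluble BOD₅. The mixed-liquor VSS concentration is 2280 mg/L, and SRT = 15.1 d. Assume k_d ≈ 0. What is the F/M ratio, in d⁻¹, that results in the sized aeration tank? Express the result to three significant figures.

Biomass mass balance (decay neglected): V·X = Y·Q·(S₀ − S)·θ_c, so V = 0.434 × 56800 × (155 − 4.55) × 15.1 / 2280 = 24562 m³.
F/M = Q·S₀ / (V·X) = 56800 × 155 / (24562 × 2280) = 0.1572 g soluble BOD₅·(g VSS·d)⁻¹.

F/M ≈ 0.157 d⁻¹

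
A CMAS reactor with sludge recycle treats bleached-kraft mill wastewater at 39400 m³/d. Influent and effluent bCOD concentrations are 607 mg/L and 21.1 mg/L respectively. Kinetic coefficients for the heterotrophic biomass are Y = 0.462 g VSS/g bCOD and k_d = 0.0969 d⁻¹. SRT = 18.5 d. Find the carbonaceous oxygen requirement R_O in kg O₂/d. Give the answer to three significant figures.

R_O ≈ 17700 kg O₂/d

Correct the yield for decay: Y_obs = Y/(1 + k_d θ_c) = 0.462 / (1 + 0.0969 × 18.5) = 0.462 / 2.793 = 0.1654.
Mass of bCOD removed per day: Q(S₀ − S) = 39400 × 585.9 g/m³ = 23084 kg/d.
Net sludge production P_X = 0.1654 × 23084 = 3819 kg VSS/d.
Carbonaceous O₂ demand = substrate oxidised − cell-mass equivalent = 23084 − 1.42 × 3819 = 17662 kg O₂/d.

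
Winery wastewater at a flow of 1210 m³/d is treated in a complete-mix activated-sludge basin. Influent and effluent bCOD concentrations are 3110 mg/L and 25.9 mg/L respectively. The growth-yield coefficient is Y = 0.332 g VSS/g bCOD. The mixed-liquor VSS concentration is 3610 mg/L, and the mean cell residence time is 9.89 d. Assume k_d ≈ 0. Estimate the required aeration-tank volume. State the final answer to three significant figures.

V ≈ 3390 m³

With k_d = 0 the design equation reduces to V = Y Q (S₀−S) θ_c / X = 0.332 × 1210 × (3110 − 25.9) × 9.89 / 3610 = 3394 m³.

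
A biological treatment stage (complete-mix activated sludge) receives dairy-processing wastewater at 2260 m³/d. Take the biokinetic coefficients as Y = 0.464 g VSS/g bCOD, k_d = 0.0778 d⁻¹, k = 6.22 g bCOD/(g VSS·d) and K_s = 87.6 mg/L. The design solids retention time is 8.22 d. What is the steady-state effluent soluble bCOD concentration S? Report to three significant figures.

Effluent substrate depends only on kinetics and SRT: S = K_s(1 + k_d θ_c) / [θ_c(Yk − k_d) − 1] = 87.6 × (1 + 0.0778 × 8.22) / [8.22 × (0.464 × 6.22 − 0.0778) − 1] = 143.6 / 22.08 = 6.503 mg/L.

S ≈ 6.50 mg/L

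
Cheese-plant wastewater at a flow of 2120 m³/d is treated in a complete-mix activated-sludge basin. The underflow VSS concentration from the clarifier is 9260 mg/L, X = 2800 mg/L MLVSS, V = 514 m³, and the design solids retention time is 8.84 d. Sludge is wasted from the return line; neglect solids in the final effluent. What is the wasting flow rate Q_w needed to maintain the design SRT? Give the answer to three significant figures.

Q_w = (V·X)/(θ_c X_r) = 514.0 × 2800 / (8.84 × 9260) = 17.58 m³/d.

Q_w ≈ 17.6 m³/d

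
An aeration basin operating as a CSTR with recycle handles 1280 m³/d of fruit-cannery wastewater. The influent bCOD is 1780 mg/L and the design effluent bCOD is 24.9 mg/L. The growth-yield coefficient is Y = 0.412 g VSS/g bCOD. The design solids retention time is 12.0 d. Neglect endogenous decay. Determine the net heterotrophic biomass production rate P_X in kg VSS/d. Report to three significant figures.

Since k_d ≈ 0, Y_obs = Y = 0.412 g VSS/g bCOD.
Substrate removed = Q·(S₀ − S) = 1280 m³/d × (1780 − 24.9) g/m³ = 2.25×10^6 g/d = 2247 kg/d.
Net biomass production P_X = Y_obs × Q·(S₀ − S) = 0.4120 × 2247 = 925.6 kg VSS/d.

P_X ≈ 926 kg VSS/d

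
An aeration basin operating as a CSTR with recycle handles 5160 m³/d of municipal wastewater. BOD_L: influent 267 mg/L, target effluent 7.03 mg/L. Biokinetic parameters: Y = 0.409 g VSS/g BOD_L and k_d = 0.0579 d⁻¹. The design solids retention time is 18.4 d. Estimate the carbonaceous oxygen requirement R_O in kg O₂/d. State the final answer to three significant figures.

Y_obs = Y / (1 + k_d θ_c) = 0.409 / (1 + 0.0579 × 18.4) = 0.409 / 2.065 = 0.1980.
ΔS = 267 − 7.03 = 260.0 mg/L, so the substrate removal rate is 5160 × 260.0/1000 = 1341 kg BOD_L/d.
P_X = Y_obs·Q·(S₀ − S) = 0.1980 × 1341 = 265.6 kg VSS/d.
R_O = Q·(S₀ − S) − 1.42·P_X = 1341 − 1.42 × 265.6 = 964.2 kg O₂/d.

R_O ≈ 964 kg O₂/d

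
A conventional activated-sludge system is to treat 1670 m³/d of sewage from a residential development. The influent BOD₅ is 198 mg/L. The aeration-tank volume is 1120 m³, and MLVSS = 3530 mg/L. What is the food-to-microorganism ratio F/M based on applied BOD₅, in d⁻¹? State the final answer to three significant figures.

F/M = applied load / biomass = Q·S₀/(V·X) = 1670 × 198 / (1120 × 3530) = 0.08364 d⁻¹.

F/M ≈ 0.0836 d⁻¹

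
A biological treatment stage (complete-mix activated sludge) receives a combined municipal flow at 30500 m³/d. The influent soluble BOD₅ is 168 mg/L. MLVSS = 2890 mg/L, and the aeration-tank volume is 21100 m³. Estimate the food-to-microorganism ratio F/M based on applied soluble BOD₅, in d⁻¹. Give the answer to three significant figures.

F/M ≈ 0.0840 d⁻¹

Food-to-microorganism ratio F/M = Q S₀ / (V X) = 30500 × 168 / (21100 × 2890) = 0.08403 d⁻¹.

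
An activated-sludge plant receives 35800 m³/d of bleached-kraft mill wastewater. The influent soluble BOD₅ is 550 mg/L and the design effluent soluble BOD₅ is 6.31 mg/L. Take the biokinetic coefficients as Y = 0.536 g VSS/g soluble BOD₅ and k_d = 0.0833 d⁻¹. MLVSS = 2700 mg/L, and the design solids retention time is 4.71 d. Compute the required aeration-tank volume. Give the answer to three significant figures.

V ≈ 13100 m³

Steady-state biomass mass balance: V·X·(1 + k_d·θ_c) = Y·Q·(S₀ − S)·θ_c, so V = 0.536 × 35800 × (550 − 6.31) × 4.71 / [2700 × (1 + 0.0833 × 4.71)] = 4.91×10^7 / 3759 = 13071 m³.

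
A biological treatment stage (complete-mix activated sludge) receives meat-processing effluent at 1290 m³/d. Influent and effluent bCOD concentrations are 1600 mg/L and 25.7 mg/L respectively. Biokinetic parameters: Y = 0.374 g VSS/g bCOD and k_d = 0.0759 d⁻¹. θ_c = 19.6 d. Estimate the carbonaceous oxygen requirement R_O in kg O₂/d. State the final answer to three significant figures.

Correct the yield for decay: Y_obs = Y/(1 + k_d θ_c) = 0.374 / (1 + 0.0759 × 19.6) = 0.374 / 2.488 = 0.1503.
Substrate removed = Q·(S₀ − S) = 1290 m³/d × (1600 − 25.7) g/m³ = 2.03×10^6 g/d = 2031 kg/d.
P_X = Y_obs·Q·(S₀ − S) = 0.1503 × 2031 = 305.3 kg VSS/d.
R_O = Q·(S₀ − S) − 1.42·P_X = 2031 − 1.42 × 305.3 = 1597 kg O₂/d.

R_O ≈ 1600 kg O₂/d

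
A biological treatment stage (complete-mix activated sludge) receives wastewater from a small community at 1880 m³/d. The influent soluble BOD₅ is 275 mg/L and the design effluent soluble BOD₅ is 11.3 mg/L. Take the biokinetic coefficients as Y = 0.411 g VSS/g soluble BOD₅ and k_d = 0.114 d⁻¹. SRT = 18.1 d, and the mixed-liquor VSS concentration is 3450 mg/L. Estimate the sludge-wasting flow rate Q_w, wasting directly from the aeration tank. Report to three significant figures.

Q_w ≈ 19.3 m³/d

Rearranging the biomass balance for a CMAS with decay, V = Y·Q·ΔS·θ_c / [X·(1+k_d θ_c)] = 0.411 × 1880 × (275 − 11.3) × 18.1 / [3450 × (1 + 0.114 × 18.1)] = 3.69×10^6 / 10569 = 349.0 m³.
With mixed-liquor wasting, θ_c = V/Q_w, so Q_w = V/θ_c = 349.0/18.1 = 19.28 m³/d.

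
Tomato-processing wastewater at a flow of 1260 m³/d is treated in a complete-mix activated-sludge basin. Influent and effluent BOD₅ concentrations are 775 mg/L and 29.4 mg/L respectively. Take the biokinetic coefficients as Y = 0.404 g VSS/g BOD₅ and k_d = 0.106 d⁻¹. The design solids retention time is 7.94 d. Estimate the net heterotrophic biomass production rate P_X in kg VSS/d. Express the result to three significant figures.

Observed yield with endogenous decay: Y_obs = Y / (1 + k_d·θ_c) = 0.404 / (1 + 0.106 × 7.94) = 0.404 / 1.842 = 0.2194 g VSS/g BOD₅.
Q·(S₀ − S) = 1260 × (775 − 29.4) × 10⁻³ = 939.5 kg/d removed.
Biomass produced: P_X = Y_obs·Q·ΔS = 0.2194 × 939.5 ≈ 206.1 kg VSS/d.

P_X ≈ 206 kg VSS/d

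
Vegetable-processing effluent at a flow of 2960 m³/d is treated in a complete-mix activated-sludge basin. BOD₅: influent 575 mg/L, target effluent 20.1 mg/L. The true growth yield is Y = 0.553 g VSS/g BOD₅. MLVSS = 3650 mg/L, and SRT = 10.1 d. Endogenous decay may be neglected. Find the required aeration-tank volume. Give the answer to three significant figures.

Biomass mass balance (decay neglected): V·X = Y·Q·(S₀ − S)·θ_c, so V = 0.553 × 2960 × (575 − 20.1) × 10.1 / 3650 = 2513 m³.

V ≈ 2510 m³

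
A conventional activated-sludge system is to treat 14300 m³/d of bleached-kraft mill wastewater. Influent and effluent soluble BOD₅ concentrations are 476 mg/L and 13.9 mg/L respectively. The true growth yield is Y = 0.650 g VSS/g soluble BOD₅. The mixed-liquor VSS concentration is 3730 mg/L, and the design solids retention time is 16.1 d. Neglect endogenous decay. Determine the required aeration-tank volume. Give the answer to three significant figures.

V·X = Y·Q·ΔS·θ_c gives V = 0.650 × 14300 × (476 − 13.9) × 16.1 / 3730 = 18540 m³.

V ≈ 18500 m³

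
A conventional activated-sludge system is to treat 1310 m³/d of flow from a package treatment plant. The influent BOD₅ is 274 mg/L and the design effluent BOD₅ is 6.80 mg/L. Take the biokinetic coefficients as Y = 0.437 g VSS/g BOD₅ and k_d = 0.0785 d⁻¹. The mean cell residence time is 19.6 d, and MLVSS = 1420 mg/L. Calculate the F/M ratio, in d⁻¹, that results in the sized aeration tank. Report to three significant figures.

Steady-state biomass mass balance: V·X·(1 + k_d·θ_c) = Y·Q·(S₀ − S)·θ_c, so V = 0.437 × 1310 × (274 − 6.80) × 19.6 / [1420 × (1 + 0.0785 × 19.6)] = 3×10^6 / 3605 = 831.7 m³.
F/M = applied load / biomass = Q·S₀/(V·X) = 1310 × 274 / (831.7 × 1420) = 0.3039 d⁻¹.

F/M ≈ 0.304 d⁻¹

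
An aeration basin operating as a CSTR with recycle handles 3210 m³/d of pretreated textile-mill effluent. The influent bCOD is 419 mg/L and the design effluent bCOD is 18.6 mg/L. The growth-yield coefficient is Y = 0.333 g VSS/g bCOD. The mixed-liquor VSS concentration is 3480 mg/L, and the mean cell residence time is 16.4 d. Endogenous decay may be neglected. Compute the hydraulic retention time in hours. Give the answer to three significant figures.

τ ≈ 15.1 h

V·X = Y·Q·ΔS·θ_c gives V = 0.333 × 3210 × (419 − 18.6) × 16.4 / 3480 = 2017 m³.
HRT = V/Q = 2017 m³ / 3210 m³·d⁻¹ = 0.6284 d × 24 = 15.08 h.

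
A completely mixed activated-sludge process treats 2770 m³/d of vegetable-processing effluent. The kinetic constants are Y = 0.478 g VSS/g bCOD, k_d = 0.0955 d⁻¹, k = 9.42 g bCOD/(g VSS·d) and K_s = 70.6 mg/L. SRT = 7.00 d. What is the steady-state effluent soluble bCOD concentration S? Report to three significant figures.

Effluent substrate depends only on kinetics and SRT: S = K_s(1 + k_d θ_c) / [θ_c(Yk − k_d) − 1] = 70.6 × (1 + 0.0955 × 7.00) / [7.00 × (0.478 × 9.42 − 0.0955) − 1] = 117.8 / 29.85 = 3.946 mg/L.

S ≈ 3.95 mg/L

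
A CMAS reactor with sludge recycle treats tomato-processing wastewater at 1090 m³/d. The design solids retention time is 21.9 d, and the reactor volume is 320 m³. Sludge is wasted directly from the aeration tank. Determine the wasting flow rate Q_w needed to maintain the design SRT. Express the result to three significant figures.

Q_w ≈ 14.6 m³/d

With mixed-liquor wasting, θ_c = V/Q_w, so Q_w = V/θ_c = 320.0/21.9 = 14.61 m³/d.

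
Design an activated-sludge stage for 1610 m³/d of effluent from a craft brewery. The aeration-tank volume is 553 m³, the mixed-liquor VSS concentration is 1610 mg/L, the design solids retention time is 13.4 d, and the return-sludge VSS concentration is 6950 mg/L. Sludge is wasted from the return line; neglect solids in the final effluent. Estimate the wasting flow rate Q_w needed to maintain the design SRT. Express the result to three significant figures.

Wasting from the return line (neglecting effluent solids): Q_w = V·X / (θ_c·X_r) = 553.0 × 1610 / (13.4 × 6950) = 9.560 m³/d.

Q_w ≈ 9.56 m³/d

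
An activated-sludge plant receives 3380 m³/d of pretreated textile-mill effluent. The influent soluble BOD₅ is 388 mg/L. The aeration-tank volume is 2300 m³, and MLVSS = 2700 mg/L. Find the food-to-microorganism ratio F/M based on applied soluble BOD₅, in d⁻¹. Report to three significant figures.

F/M ≈ 0.211 d⁻¹

Food-to-microorganism ratio F/M = Q S₀ / (V X) = 3380 × 388 / (2300 × 2700) = 0.2112 d⁻¹.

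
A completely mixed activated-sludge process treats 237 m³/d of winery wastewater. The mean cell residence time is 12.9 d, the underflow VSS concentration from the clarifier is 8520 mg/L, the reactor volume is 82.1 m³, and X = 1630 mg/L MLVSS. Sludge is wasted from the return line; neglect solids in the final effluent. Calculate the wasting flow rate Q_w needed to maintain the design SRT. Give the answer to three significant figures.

Wasting from the return line (neglecting effluent solids): Q_w = V·X / (θ_c·X_r) = 82.10 × 1630 / (12.9 × 8520) = 1.218 m³/d.

Q_w ≈ 1.22 m³/d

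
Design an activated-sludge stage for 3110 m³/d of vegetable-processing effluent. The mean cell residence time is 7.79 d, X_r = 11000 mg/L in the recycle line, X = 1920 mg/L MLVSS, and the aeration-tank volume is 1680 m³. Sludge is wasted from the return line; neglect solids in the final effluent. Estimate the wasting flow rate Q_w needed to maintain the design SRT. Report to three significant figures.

Q_w ≈ 37.6 m³/d

Wasting from the return line (neglecting effluent solids): Q_w = V·X / (θ_c·X_r) = 1680 × 1920 / (7.79 × 11000) = 37.64 m³/d.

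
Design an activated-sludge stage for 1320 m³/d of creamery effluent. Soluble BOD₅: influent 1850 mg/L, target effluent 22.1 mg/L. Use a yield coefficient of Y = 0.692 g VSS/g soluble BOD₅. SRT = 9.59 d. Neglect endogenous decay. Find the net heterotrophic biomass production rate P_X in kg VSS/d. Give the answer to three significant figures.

With endogenous decay neglected, the observed yield equals the true yield: Y_obs = Y = 0.692 g VSS/g soluble BOD₅.
Q·(S₀ − S) = 1320 × (1850 − 22.1) × 10⁻³ = 2413 kg/d removed.
Net biomass production P_X = Y_obs × Q·(S₀ − S) = 0.6920 × 2413 = 1670 kg VSS/d.

P_X ≈ 1670 kg VSS/d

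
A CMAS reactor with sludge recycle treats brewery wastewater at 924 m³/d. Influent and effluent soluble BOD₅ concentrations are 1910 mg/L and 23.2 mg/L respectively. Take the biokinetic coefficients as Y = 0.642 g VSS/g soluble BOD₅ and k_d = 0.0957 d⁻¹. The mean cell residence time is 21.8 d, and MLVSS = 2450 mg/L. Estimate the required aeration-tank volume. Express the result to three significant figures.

From the SRT design equation V = Y Q (S₀−S) θ_c / [X (1 + k_d θ_c)] = 0.642 × 924 × (1910 − 23.2) × 21.8 / [2450 × (1 + 0.0957 × 21.8)] = 2.44×10^7 / 7561 = 3227 m³.

V ≈ 3230 m³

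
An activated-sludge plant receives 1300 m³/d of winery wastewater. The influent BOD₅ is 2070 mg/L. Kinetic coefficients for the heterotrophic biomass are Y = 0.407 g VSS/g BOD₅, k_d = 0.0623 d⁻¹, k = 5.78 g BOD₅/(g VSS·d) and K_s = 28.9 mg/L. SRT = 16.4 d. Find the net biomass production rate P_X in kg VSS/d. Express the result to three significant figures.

Effluent substrate depends only on kinetics and SRT: S = K_s(1 + k_d θ_c) / [θ_c(Yk − k_d) − 1] = 28.9 × (1 + 0.0623 × 16.4) / [16.4 × (0.407 × 5.78 − 0.0623) − 1] = 58.43 / 36.56 = 1.598 mg/L.
Y_obs = Y / (1 + k_d θ_c) = 0.407 / (1 + 0.0623 × 16.4) = 0.407 / 2.022 = 0.2013.
Q·(S₀ − S) = 1300 × (2070 − 1.60) × 10⁻³ = 2689 kg/d removed.
Biomass produced: P_X = Y_obs·Q·ΔS = 0.2013 × 2689 ≈ 541.3 kg VSS/d.

P_X ≈ 541 kg VSS/d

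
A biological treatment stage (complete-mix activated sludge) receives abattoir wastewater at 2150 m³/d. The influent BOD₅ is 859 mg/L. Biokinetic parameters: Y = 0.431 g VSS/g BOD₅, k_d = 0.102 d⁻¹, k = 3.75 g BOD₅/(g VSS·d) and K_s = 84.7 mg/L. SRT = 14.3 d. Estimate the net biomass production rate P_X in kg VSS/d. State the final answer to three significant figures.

Effluent substrate depends only on kinetics and SRT: S = K_s(1 + k_d θ_c) / [θ_c(Yk − k_d) − 1] = 84.7 × (1 + 0.102 × 14.3) / [14.3 × (0.431 × 3.75 − 0.102) − 1] = 208.2 / 20.65 = 10.08 mg/L.
The observed yield is Y_obs = Y/(1 + k_d·θ_c) = 0.431 / (1 + 0.102 × 14.3) = 0.431 / 2.459 = 0.1753 g VSS per g BOD₅ removed.
Q·(S₀ − S) = 2150 × (859 − 10.1) × 10⁻³ = 1825 kg/d removed.
Biomass produced: P_X = Y_obs·Q·ΔS = 0.1753 × 1825 ≈ 320.0 kg VSS/d.

P_X ≈ 320 kg VSS/d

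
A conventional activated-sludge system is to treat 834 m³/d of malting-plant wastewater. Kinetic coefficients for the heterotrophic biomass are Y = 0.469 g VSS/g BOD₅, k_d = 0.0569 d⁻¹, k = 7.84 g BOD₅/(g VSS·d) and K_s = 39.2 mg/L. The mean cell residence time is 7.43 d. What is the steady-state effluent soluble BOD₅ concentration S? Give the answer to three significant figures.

S ≈ 2.15 mg/L

From the Monod/SRT balance for a CMAS, S = K_s·(1+k_d θ_c)/[θ_c·(Y k − k_d) − 1] = 39.2 × (1 + 0.0569 × 7.43) / [7.43 × (0.469 × 7.84 − 0.0569) − 1] = 55.77 / 25.90 = 2.154 mg/L.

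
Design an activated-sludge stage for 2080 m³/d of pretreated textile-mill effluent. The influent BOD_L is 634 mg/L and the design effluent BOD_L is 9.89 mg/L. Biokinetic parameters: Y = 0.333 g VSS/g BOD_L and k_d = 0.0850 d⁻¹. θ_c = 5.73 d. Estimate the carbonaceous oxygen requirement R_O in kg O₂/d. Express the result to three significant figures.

R_O ≈ 885 kg O₂/d

Y_obs = Y / (1 + k_d θ_c) = 0.333 / (1 + 0.0850 × 5.73) = 0.333 / 1.487 = 0.2239.
Q·(S₀ − S) = 2080 × (634 − 9.89) × 10⁻³ = 1298 kg/d removed.
Biomass synthesised: P_X = Y_obs × 1298 = 290.7 kg VSS/d.
R_O = Q·(S₀ − S) − 1.42·P_X = 1298 − 1.42 × 290.7 = 885.4 kg O₂/d.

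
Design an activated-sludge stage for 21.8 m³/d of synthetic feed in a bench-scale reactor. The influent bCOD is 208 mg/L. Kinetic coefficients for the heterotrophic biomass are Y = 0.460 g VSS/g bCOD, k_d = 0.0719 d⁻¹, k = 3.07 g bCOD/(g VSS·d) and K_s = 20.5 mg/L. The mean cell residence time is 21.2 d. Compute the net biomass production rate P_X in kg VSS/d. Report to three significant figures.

P_X ≈ 0.819 kg VSS/d

From the Monod/SRT balance for a CMAS, S = K_s·(1+k_d θ_c)/[θ_c·(Y k − k_d) − 1] = 20.5 × (1 + 0.0719 × 21.2) / [21.2 × (0.460 × 3.07 − 0.0719) − 1] = 51.75 / 27.41 = 1.888 mg/L.
Y_obs = Y / (1 + k_d θ_c) = 0.460 / (1 + 0.0719 × 21.2) = 0.460 / 2.524 = 0.1822.
ΔS = 208 − 1.89 = 206.1 mg/L, so the substrate removal rate is 21.8 × 206.1/1000 = 4.493 kg bCOD/d.
Biomass produced: P_X = Y_obs·Q·ΔS = 0.1822 × 4.493 ≈ 0.8188 kg VSS/d.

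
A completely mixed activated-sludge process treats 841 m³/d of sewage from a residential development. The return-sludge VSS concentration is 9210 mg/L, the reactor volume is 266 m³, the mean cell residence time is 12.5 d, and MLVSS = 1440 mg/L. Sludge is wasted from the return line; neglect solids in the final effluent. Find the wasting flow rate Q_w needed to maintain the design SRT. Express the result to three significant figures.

Q_w = (V·X)/(θ_c X_r) = 266.0 × 1440 / (12.5 × 9210) = 3.327 m³/d.

Q_w ≈ 3.33 m³/d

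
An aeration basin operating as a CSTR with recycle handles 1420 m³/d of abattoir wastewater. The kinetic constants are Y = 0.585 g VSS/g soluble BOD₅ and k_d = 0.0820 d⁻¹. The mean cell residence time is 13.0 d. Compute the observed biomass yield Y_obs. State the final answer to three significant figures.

Correct the yield for decay: Y_obs = Y/(1 + k_d θ_c) = 0.585 / (1 + 0.0820 × 13.0) = 0.585 / 2.066 = 0.2832.

Y_obs ≈ 0.283 g VSS/g soluble BOD₅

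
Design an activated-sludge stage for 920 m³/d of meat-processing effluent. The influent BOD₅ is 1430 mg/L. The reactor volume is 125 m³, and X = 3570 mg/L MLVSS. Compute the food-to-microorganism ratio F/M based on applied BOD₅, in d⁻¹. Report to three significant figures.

F/M ≈ 2.95 d⁻¹

F/M = applied load / biomass = Q·S₀/(V·X) = 920 × 1430 / (125.0 × 3570) = 2.948 d⁻¹.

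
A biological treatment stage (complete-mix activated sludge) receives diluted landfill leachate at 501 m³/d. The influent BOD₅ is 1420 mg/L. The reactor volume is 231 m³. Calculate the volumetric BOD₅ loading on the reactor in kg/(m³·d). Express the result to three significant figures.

L_v ≈ 3.08 kg BOD₅/(m³·d)

L_v = Q S₀ / V = 501 × 1420 × 10⁻³ / 231.0 = 3.080 kg/(m³·d).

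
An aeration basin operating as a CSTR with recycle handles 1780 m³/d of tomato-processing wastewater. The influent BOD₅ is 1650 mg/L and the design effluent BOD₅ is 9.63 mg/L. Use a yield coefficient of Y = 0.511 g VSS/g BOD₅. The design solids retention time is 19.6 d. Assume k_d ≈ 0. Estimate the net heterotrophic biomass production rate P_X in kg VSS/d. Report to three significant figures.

No decay correction is needed, so Y_obs = Y = 0.511.
Substrate removed = Q·(S₀ − S) = 1780 m³/d × (1650 − 9.63) g/m³ = 2.92×10^6 g/d = 2920 kg/d.
So the net sludge growth is P_X = 0.5110 × 2920 = 1492 kg VSS/d.

P_X ≈ 1490 kg VSS/d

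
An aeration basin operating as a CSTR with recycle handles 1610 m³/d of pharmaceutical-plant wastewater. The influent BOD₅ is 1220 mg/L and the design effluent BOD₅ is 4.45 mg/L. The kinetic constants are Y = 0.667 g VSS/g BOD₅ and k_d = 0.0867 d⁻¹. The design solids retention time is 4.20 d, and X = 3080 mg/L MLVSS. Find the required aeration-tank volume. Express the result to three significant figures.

Rearranging the biomass balance for a CMAS with decay, V = Y·Q·ΔS·θ_c / [X·(1+k_d θ_c)] = 0.667 × 1610 × (1220 − 4.45) × 4.20 / [3080 × (1 + 0.0867 × 4.20)] = 5.48×10^6 / 4202 = 1305 m³.

V ≈ 1300 m³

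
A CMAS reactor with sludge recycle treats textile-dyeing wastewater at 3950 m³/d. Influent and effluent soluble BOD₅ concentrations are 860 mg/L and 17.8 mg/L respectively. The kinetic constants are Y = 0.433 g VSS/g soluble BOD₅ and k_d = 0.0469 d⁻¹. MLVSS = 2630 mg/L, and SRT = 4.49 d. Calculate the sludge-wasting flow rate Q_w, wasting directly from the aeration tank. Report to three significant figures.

Rearranging the biomass balance for a CMAS with decay, V = Y·Q·ΔS·θ_c / [X·(1+k_d θ_c)] = 0.433 × 3950 × (860 − 17.8) × 4.49 / [2630 × (1 + 0.0469 × 4.49)] = 6.47×10^6 / 3184 = 2031 m³.
For wasting at MLVSS concentration, Q_w = V/θ_c = 2031/4.49 = 452.4 m³/d.

Q_w ≈ 452 m³/d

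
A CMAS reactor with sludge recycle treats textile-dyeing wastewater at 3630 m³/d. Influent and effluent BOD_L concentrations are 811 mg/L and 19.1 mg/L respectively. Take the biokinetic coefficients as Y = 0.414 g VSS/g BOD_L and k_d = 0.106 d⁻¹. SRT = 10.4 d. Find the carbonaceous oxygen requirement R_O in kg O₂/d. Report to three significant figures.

R_O ≈ 2070 kg O₂/d

The observed yield is Y_obs = Y/(1 + k_d·θ_c) = 0.414 / (1 + 0.106 × 10.4) = 0.414 / 2.102 = 0.1969 g VSS per g BOD_L removed.
ΔS = 811 − 19.1 = 791.9 mg/L, so the substrate removal rate is 3630 × 791.9/1000 = 2875 kg BOD_L/d.
P_X = Y_obs·Q·(S₀ − S) = 0.1969 × 2875 = 566.1 kg VSS/d.
Carbonaceous O₂ demand = substrate oxidised − cell-mass equivalent = 2875 − 1.42 × 566.1 = 2071 kg O₂/d.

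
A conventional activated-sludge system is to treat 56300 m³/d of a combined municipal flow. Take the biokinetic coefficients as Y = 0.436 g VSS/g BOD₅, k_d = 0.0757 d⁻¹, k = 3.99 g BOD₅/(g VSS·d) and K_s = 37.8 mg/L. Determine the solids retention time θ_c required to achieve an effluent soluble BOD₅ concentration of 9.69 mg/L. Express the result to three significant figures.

θ_c ≈ 3.58 d

Specific growth rate at S = 9.69 mg/L: μ = YkS/(K_s+S) = 0.436·3.99·9.69/(37.8+9.69) = 0.3550 d⁻¹.
1/θ_c = 0.3550 − 0.0757 = 0.2793 d⁻¹, so θ_c = 3.581 d.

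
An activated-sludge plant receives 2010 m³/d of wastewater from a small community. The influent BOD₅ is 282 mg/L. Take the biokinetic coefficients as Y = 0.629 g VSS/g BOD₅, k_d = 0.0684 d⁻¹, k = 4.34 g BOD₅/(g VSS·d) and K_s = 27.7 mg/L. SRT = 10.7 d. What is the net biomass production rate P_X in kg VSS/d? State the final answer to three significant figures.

For a completely mixed reactor with recycle the Lawrence–McCarty relation gives S = K_s·(1 + k_d·θ_c) / [θ_c·(Y·k − k_d) − 1] = 27.7 × (1 + 0.0684 × 10.7) / [10.7 × (0.629 × 4.34 − 0.0684) − 1] = 47.97 / 27.48 = 1.746 mg/L.
The observed yield is Y_obs = Y/(1 + k_d·θ_c) = 0.629 / (1 + 0.0684 × 10.7) = 0.629 / 1.732 = 0.3632 g VSS per g BOD₅ removed.
Mass of BOD₅ removed per day: Q(S₀ − S) = 2010 × 280.2 g/m³ = 563.3 kg/d.
Biomass produced: P_X = Y_obs·Q·ΔS = 0.3632 × 563.3 ≈ 204.6 kg VSS/d.

P_X ≈ 205 kg VSS/d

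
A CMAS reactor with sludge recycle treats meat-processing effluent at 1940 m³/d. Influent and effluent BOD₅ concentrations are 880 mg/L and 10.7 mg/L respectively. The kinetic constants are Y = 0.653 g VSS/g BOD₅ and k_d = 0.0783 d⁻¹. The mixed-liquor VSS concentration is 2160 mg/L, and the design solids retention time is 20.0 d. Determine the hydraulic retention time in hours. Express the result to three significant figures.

From the SRT design equation V = Y Q (S₀−S) θ_c / [X (1 + k_d θ_c)] = 0.653 × 1940 × (880 − 10.7) × 20.0 / [2160 × (1 + 0.0783 × 20.0)] = 2.2×10^7 / 5543 = 3974 m³.
τ = V/Q = 3974/1940 = 2.048 d, or 49.16 h.

τ ≈ 49.2 h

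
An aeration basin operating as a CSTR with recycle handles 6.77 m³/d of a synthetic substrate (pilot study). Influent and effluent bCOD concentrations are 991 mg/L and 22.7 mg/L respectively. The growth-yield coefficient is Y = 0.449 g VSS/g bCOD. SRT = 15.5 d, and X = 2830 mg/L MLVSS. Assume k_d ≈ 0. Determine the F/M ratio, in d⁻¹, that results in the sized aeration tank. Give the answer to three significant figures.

With k_d = 0 the design equation reduces to V = Y Q (S₀−S) θ_c / X = 0.449 × 6.77 × (991 − 22.7) × 15.5 / 2830 = 16.12 m³.
Food-to-microorganism ratio F/M = Q S₀ / (V X) = 6.77 × 991 / (16.12 × 2830) = 0.1471 d⁻¹.

F/M ≈ 0.147 d⁻¹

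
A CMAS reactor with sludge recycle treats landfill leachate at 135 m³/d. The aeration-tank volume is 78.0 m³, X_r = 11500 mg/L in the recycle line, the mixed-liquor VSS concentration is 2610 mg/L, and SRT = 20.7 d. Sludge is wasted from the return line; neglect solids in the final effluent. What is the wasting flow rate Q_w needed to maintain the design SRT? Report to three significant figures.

θ_c = V·X/(Q_w·X_r) when wasting from the recycle, so Q_w = V·X/(θ_c·X_r) = 78.00 × 2610 / (20.7 × 11500) = 0.8552 m³/d.

Q_w ≈ 0.855 m³/d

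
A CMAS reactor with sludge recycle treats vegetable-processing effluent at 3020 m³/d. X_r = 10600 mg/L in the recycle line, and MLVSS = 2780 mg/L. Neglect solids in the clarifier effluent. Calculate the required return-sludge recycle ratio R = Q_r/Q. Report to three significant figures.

R ≈ 0.355

R = Q_r/Q = X/(X_r − X) = 2780 / (10600 − 2780) = 0.3555.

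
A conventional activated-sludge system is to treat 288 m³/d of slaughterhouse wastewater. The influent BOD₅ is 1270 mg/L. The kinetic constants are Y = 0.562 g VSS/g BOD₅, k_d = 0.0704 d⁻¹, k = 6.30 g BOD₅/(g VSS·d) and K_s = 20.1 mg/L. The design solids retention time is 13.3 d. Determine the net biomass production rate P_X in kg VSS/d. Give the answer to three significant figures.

P_X ≈ 106 kg VSS/d

From the Monod/SRT balance for a CMAS, S = K_s·(1+k_d θ_c)/[θ_c·(Y k − k_d) − 1] = 20.1 × (1 + 0.0704 × 13.3) / [13.3 × (0.562 × 6.30 − 0.0704) − 1] = 38.92 / 45.15 = 0.8619 mg/L.
Correct the yield for decay: Y_obs = Y/(1 + k_d θ_c) = 0.562 / (1 + 0.0704 × 13.3) = 0.562 / 1.936 = 0.2902.
Substrate removed = Q·(S₀ − S) = 288 m³/d × (1270 − 0.862) g/m³ = 3.66×10^5 g/d = 365.5 kg/d.
Biomass produced: P_X = Y_obs·Q·ΔS = 0.2902 × 365.5 ≈ 106.1 kg VSS/d.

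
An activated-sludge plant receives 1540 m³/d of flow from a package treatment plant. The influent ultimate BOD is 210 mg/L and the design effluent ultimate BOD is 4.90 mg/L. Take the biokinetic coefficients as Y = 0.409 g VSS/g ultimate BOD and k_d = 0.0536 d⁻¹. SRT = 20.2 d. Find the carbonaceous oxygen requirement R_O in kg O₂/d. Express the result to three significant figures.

R_O ≈ 228 kg O₂/d

Y_obs = Y / (1 + k_d θ_c) = 0.409 / (1 + 0.0536 × 20.2) = 0.409 / 2.083 = 0.1964.
Q·(S₀ − S) = 1540 × (210 − 4.90) × 10⁻³ = 315.9 kg/d removed.
Net sludge production P_X = 0.1964 × 315.9 = 62.03 kg VSS/d.
Carbonaceous O₂ demand = substrate oxidised − cell-mass equivalent = 315.9 − 1.42 × 62.03 = 227.8 kg O₂/d.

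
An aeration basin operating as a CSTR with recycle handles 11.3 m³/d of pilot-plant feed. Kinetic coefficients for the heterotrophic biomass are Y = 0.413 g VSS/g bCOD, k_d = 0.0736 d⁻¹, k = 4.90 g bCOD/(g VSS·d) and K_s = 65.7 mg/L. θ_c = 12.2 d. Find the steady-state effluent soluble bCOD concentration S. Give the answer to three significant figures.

Effluent substrate depends only on kinetics and SRT: S = K_s(1 + k_d θ_c) / [θ_c(Yk − k_d) − 1] = 65.7 × (1 + 0.0736 × 12.2) / [12.2 × (0.413 × 4.90 − 0.0736) − 1] = 124.7 / 22.79 = 5.471 mg/L.

S ≈ 5.47 mg/L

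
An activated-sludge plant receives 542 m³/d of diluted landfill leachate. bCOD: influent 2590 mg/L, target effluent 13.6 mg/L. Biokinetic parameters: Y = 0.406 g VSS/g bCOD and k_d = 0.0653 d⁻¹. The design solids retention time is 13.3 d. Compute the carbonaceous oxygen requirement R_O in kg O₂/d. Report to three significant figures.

R_O ≈ 966 kg O₂/d

The observed yield is Y_obs = Y/(1 + k_d·θ_c) = 0.406 / (1 + 0.0653 × 13.3) = 0.406 / 1.868 = 0.2173 g VSS per g bCOD removed.
ΔS = 2590 − 13.6 = 2576 mg/L, so the substrate removal rate is 542 × 2576/1000 = 1396 kg bCOD/d.
Biomass synthesised: P_X = Y_obs × 1396 = 303.4 kg VSS/d.
Carbonaceous O₂ demand = substrate oxidised − cell-mass equivalent = 1396 − 1.42 × 303.4 = 965.5 kg O₂/d.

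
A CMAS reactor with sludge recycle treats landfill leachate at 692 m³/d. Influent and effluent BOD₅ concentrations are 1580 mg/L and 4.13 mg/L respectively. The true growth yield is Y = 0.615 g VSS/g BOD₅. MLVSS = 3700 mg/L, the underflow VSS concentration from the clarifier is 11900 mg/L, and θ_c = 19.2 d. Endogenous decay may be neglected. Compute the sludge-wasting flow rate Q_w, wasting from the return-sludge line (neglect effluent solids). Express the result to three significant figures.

V·X = Y·Q·ΔS·θ_c gives V = 0.615 × 692 × (1580 − 4.13) × 19.2 / 3700 = 3480 m³.
Wasting from the return line (neglecting effluent solids): Q_w = V·X / (θ_c·X_r) = 3480 × 3700 / (19.2 × 11900) = 56.36 m³/d.

Q_w ≈ 56.4 m³/d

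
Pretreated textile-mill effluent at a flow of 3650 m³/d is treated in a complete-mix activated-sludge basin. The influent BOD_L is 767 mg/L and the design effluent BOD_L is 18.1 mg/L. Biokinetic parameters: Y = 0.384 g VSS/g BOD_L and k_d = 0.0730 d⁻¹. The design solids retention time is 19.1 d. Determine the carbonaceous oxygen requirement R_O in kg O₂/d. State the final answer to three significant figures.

The observed yield is Y_obs = Y/(1 + k_d·θ_c) = 0.384 / (1 + 0.0730 × 19.1) = 0.384 / 2.394 = 0.1604 g VSS per g BOD_L removed.
Substrate removed = Q·(S₀ − S) = 3650 m³/d × (767 − 18.1) g/m³ = 2.73×10^6 g/d = 2733 kg/d.
Biomass synthesised: P_X = Y_obs × 2733 = 438.4 kg VSS/d.
R_O = Q·(S₀ − S) − 1.42·P_X = 2733 − 1.42 × 438.4 = 2111 kg O₂/d.

R_O ≈ 2110 kg O₂/d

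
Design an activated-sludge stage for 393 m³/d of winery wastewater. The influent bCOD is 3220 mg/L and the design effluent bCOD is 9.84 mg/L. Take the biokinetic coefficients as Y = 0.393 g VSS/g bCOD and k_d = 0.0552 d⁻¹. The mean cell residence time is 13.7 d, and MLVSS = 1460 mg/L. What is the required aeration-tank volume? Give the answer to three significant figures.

Steady-state biomass mass balance: V·X·(1 + k_d·θ_c) = Y·Q·(S₀ − S)·θ_c, so V = 0.393 × 393 × (3220 − 9.84) × 13.7 / [1460 × (1 + 0.0552 × 13.7)] = 6.79×10^6 / 2564 = 2649 m³.

V ≈ 2650 m³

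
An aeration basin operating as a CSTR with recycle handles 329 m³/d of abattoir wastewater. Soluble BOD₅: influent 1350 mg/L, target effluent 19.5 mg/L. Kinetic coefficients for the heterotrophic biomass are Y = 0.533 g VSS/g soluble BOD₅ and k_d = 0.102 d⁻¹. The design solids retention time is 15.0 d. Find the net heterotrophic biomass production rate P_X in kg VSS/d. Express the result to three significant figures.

P_X ≈ 92.2 kg VSS/d

The observed yield is Y_obs = Y/(1 + k_d·θ_c) = 0.533 / (1 + 0.102 × 15.0) = 0.533 / 2.530 = 0.2107 g VSS per g soluble BOD₅ removed.
ΔS = 1350 − 19.5 = 1330 mg/L, so the substrate removal rate is 329 × 1330/1000 = 437.7 kg soluble BOD₅/d.
So the net sludge growth is P_X = 0.2107 × 437.7 = 92.22 kg VSS/d.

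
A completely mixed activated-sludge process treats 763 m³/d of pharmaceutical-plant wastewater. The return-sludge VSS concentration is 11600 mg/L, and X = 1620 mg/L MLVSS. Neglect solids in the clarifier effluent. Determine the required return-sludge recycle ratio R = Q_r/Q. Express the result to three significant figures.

Solids balance on the clarifier gives (1+R)X = R·X_r, so R = X/(X_r − X) = 1620 / (11600 − 1620) = 0.1623.

R ≈ 0.162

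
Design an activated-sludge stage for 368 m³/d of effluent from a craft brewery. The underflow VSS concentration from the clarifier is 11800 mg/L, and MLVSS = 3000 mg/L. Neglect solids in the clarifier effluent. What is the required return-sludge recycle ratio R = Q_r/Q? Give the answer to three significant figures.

R ≈ 0.341

Solids balance on the clarifier gives (1+R)X = R·X_r, so R = X/(X_r − X) = 3000 / (11800 − 3000) = 0.3409.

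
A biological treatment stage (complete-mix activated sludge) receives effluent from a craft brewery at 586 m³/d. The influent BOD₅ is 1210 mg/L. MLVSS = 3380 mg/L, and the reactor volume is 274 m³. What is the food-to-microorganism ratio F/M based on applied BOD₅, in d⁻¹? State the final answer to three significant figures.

Food-to-microorganism ratio F/M = Q S₀ / (V X) = 586 × 1210 / (274.0 × 3380) = 0.7656 d⁻¹.

F/M ≈ 0.766 d⁻¹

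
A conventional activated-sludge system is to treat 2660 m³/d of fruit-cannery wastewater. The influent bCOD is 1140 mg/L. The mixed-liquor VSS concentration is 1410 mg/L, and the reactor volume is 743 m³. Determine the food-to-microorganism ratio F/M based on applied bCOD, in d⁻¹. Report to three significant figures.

F/M = applied load / biomass = Q·S₀/(V·X) = 2660 × 1140 / (743.0 × 1410) = 2.895 d⁻¹.

F/M ≈ 2.89 d⁻¹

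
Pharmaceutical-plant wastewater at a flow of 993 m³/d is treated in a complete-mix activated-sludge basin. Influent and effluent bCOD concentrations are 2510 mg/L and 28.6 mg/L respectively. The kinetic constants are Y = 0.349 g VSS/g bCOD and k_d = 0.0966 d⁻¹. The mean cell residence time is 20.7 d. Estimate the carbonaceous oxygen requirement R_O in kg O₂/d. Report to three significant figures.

Observed yield with endogenous decay: Y_obs = Y / (1 + k_d·θ_c) = 0.349 / (1 + 0.0966 × 20.7) = 0.349 / 3.000 = 0.1163 g VSS/g bCOD.
Q·(S₀ − S) = 993 × (2510 − 28.6) × 10⁻³ = 2464 kg/d removed.
Net sludge production P_X = 0.1163 × 2464 = 286.7 kg VSS/d.
R_O = Q·ΔS − 1.42 P_X = 2464 − 407.1 = 2057 kg O₂/d.

R_O ≈ 2060 kg O₂/d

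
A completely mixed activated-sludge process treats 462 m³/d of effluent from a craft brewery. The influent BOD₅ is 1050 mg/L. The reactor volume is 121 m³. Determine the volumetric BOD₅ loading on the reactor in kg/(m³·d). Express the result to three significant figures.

Applied BOD₅ load per unit volume = Q·S₀/V = (462 × 1050/1000)/121.0 = 4.009 kg BOD₅·m⁻³·d⁻¹.

L_v ≈ 4.01 kg BOD₅/(m³·d)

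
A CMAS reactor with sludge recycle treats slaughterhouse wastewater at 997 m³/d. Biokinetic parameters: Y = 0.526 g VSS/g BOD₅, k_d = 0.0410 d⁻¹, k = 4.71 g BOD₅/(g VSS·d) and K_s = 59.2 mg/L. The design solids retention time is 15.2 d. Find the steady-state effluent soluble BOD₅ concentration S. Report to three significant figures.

S ≈ 2.67 mg/L

From the Monod/SRT balance for a CMAS, S = K_s·(1+k_d θ_c)/[θ_c·(Y k − k_d) − 1] = 59.2 × (1 + 0.0410 × 15.2) / [15.2 × (0.526 × 4.71 − 0.0410) − 1] = 96.09 / 36.03 = 2.667 mg/L.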